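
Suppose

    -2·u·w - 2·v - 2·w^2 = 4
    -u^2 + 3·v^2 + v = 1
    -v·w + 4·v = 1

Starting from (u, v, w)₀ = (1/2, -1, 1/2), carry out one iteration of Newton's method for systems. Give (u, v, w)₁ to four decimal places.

(-5.1389, 0.2778, 0.5278)

At (1/2, -1, 1/2): F = (-3.0000, 0.7500, -4.5000).
Jacobian J = [[-2·w, -2, -2·u - 4·w], [-2·u, 6·v + 1, 0], [0, -w + 4, -v]].
At the point, J = [[-1.0000, -2.0000, -3.0000], [-1.0000, -5.0000, 0.0000], [0.0000, 3.5000, 1.0000]] (det J = 13.5000).
Solving J·Δ = −F gives Δ = (-5.6389, 1.2778, 0.0278).
Then the next iterate is (u, v, w)₁ = (-5.1389, 0.2778, 0.5278).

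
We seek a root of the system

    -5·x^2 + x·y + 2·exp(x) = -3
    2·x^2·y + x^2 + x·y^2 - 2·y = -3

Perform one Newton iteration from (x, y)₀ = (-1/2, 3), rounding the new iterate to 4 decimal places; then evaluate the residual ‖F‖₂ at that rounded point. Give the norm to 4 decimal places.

0.1468

At (-1/2, 3): F = (1.463061, -5.7500).
Jacobian J = [[-10·x + y + 2·exp(x), x], [4·x·y + 2·x + y^2, 2·x^2 + 2·x·y - 2]].
At the point, J = [[9.213061, -0.5000], [2.0000, -4.5000]] (det J = -40.458776).
Solving J·Δ = −F gives Δ = (-0.2338, -1.3817).
Then the next iterate is (x, y)₁ = (-0.7338, 1.6183).
Re-evaluating at (-0.7338, 1.6183): F = (0.080342, 0.122905), so ‖F‖₂ = 0.1468.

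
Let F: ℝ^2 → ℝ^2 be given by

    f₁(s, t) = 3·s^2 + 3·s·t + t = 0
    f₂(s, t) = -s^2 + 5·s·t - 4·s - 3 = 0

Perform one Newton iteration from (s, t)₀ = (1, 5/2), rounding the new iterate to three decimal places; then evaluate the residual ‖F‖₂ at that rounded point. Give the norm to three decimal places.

4.911

At (1, 5/2): F = (13.000, 4.500).
Jacobian J = [[6·s + 3·t, 3·s + 1], [-2·s + 5·t - 4, 5·s]].
At the point, J = [[13.500, 4.000], [6.500, 5.000]] (det J = 41.500).
Solving J·Δ = −F gives Δ = (-1.133, 0.572).
Then the next iterate is (s, t)₁ = (-0.133, 3.072).
Re-evaluating at (-0.133, 3.072): F = (1.89934, -4.52857), so ‖F‖₂ = 4.911.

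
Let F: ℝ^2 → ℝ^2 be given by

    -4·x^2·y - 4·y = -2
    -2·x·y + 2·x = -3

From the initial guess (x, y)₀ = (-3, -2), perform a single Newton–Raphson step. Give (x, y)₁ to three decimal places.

(-5.250, 2.750)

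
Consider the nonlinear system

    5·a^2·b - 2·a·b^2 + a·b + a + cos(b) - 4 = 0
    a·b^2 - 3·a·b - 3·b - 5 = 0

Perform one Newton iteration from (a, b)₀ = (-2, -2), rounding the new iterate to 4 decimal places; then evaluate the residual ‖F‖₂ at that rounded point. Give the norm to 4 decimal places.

11.0137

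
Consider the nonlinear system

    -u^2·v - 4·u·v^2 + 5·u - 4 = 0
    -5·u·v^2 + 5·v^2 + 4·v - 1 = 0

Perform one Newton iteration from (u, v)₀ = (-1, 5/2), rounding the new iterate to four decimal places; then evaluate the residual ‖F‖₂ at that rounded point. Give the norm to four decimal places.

12.1865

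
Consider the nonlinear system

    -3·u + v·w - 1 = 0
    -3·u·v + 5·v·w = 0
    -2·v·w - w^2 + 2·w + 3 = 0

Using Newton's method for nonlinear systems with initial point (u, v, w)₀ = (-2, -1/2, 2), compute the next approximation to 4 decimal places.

(-0.5595, 0.2054, 4.1786)

At (-2, -1/2, 2): F = (4.0000, -8.0000, 5.0000).
Jacobian J = [[-3, w, v], [-3·v, -3·u + 5·w, 5·v], [0, -2·w, -2·v - 2·w + 2]].
At the point, J = [[-3.0000, 2.0000, -0.5000], [1.5000, 16.0000, -2.5000], [0.0000, -4.0000, -1.0000]] (det J = 84.0000).
Solving J·Δ = −F gives Δ = (1.4405, 0.7054, 2.1786).
Then the next iterate is (u, v, w)₁ = (-0.5595, 0.2054, 4.1786).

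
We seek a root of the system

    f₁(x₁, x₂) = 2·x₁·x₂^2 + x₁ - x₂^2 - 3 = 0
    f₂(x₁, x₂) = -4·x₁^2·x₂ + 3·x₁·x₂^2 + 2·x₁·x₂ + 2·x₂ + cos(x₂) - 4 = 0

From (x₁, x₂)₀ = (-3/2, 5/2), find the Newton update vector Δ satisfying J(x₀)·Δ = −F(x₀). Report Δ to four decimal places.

At (-3/2, 5/2): F = (-29.5000, -57.926144).
Jacobian J = [[2·x₂^2 + 1, 4·x₁·x₂ - 2·x₂], [-8·x₁·x₂ + 3·x₂^2 + 2·x₂, -4·x₁^2 + 6·x₁·x₂ + 2·x₁ - sin(x₂) + 2]].
At the point, J = [[13.5000, -20.0000], [53.7500, -33.098472]] (det J = 628.170626).
Solving J·Δ = −F gives Δ = (0.2899, -1.2793).

(0.2899, -1.2793)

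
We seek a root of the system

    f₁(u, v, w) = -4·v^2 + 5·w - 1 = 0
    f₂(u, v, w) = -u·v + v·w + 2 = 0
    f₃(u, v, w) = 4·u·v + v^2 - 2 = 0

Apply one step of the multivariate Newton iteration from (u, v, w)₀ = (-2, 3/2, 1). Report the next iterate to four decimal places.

(-0.8302, 0.5537, -0.2710)

At (-2, 3/2, 1): F = (-5.0000, 6.5000, -11.7500).
Jacobian J = [[0, -8·v, 5], [-v, -u + w, v], [4·v, 4·u + 2·v, 0]].
At the point, J = [[0.0000, -12.0000, 5.0000], [-1.5000, 3.0000, 1.5000], [6.0000, -5.0000, 0.0000]] (det J = -160.5000).
Solving J·Δ = −F gives Δ = (1.1698, -0.9463, -1.2710).
Then the next iterate is (u, v, w)₁ = (-0.8302, 0.5537, -0.2710).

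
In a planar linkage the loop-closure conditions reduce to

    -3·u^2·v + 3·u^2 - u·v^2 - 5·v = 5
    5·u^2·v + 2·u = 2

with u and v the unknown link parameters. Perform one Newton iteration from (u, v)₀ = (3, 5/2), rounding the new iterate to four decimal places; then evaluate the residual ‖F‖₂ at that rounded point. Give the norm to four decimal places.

At (3, 5/2): F = (-76.7500, 116.5000).
Jacobian J = [[-6·u·v + 6·u - v^2, -3·u^2 - 2·u·v - 5], [10·u·v + 2, 5·u^2]].
At the point, J = [[-33.2500, -47.0000], [77.0000, 45.0000]] (det J = 2122.7500).
Solving J·Δ = −F gives Δ = (-0.9524, -0.9592).
Then the next iterate is (u, v)₁ = (2.0476, 1.5408).
Re-evaluating at (2.0476, 1.5408): F = (-24.367316, 34.395497), so ‖F‖₂ = 42.1523.

42.1523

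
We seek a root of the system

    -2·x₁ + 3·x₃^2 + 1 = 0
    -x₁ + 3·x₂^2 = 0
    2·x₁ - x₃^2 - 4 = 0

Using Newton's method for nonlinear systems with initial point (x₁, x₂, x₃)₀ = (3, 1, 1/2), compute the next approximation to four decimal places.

(2.7500, 0.9583, 1.7500)

At (3, 1, 1/2): F = (-4.2500, 0.0000, 1.7500).
Jacobian J = [[-2, 0, 6·x₃], [-1, 6·x₂, 0], [2, 0, -2·x₃]].
At the point, J = [[-2.0000, 0.0000, 3.0000], [-1.0000, 6.0000, 0.0000], [2.0000, 0.0000, -1.0000]] (det J = -24.0000).
Solving J·Δ = −F gives Δ = (-0.2500, -0.0417, 1.2500).
Then the next iterate is (x₁, x₂, x₃)₁ = (2.7500, 0.9583, 1.7500).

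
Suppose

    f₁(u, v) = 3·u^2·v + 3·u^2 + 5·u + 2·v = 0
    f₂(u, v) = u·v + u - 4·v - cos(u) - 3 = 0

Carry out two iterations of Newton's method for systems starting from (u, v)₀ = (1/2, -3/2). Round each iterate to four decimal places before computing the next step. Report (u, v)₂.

(0.3896, -0.9795)

At (1/2, -3/2): F = (-0.8750, 1.872417).
Jacobian J = [[6·u·v + 6·u + 5, 3·u^2 + 2], [v + sin(u) + 1, u - 4]].
At the point, J = [[3.5000, 2.7500], [-0.020574, -3.5000]] (det J = -12.193420).
Solving J·Δ = −F gives Δ = (-0.1711, 0.5360).
Then the next iterate is (u, v)₁ = (0.3289, -0.9640).
Round to (0.3289, -0.9640) and repeat: F = (-0.271817, -0.078558), J = [[5.071042, 2.324526], [0.359002, -3.6711]].
Δ = (0.0607, -0.0155), so (u, v)₂ = (0.3896, -0.9795).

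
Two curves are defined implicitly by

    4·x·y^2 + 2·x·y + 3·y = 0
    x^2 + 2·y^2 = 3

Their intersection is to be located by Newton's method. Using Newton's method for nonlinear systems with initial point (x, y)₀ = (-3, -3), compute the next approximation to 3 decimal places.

At (-3, -3): F = (-99.000, 24.000).
Jacobian J = [[4·y^2 + 2·y, 8·x·y + 2·x + 3], [2·x, 4·y]].
At the point, J = [[30.000, 69.000], [-6.000, -12.000]] (det J = 54.000).
Solving J·Δ = −F gives Δ = (8.667, -2.333).
Then the next iterate is (x, y)₁ = (5.667, -5.333).

(5.667, -5.333)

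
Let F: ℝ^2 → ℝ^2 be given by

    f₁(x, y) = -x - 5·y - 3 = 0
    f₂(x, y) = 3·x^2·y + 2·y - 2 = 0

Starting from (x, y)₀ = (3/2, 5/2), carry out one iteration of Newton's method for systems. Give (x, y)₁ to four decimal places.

(1.9759, -0.9952)

At (3/2, 5/2): F = (-17.0000, 19.8750).
Jacobian J = [[-1, -5], [6·x·y, 3·x^2 + 2]].
At the point, J = [[-1.0000, -5.0000], [22.5000, 8.7500]] (det J = 103.7500).
Solving J·Δ = −F gives Δ = (0.4759, -3.4952).
Then the next iterate is (x, y)₁ = (1.9759, -0.9952).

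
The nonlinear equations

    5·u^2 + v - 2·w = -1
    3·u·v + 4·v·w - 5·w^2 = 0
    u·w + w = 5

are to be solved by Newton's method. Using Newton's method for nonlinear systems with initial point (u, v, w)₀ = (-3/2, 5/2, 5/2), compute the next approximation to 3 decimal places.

At (-3/2, 5/2, 5/2): F = (9.750, -17.500, -6.250).
Jacobian J = [[10·u, 1, -2], [3·v, 3·u + 4·w, 4·v - 10·w], [w, 0, u + 1]].
At the point, J = [[-15.000, 1.000, -2.000], [7.500, 5.500, -15.000], [2.500, 0.000, -0.500]] (det J = 35.000).
Solving J·Δ = −F gives Δ = (0.302, -27.205, -10.991).
Then the next iterate is (u, v, w)₁ = (-1.198, -24.705, -8.491).

(-1.198, -24.705, -8.491)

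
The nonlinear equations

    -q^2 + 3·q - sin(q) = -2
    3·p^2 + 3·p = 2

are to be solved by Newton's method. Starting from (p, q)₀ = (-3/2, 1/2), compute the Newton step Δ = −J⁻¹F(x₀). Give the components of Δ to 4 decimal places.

(0.0417, -2.4684)

At (-3/2, 1/2): F = (2.770574, 0.2500).
Jacobian J = [[0, -2·q - cos(q) + 3], [6·p + 3, 0]].
At the point, J = [[0.0000, 1.122417], [-6.0000, 0.0000]] (det J = 6.734505).
Solving J·Δ = −F gives Δ = (0.0417, -2.4684).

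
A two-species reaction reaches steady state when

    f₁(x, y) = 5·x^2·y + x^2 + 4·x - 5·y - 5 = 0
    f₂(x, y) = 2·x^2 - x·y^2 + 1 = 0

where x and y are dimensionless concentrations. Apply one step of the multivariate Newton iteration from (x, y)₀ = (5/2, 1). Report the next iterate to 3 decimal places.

At (5/2, 1): F = (37.500, 11.000).
Jacobian J = [[10·x·y + 2·x + 4, 5·x^2 - 5], [4·x - y^2, -2·x·y]].
At the point, J = [[34.000, 26.250], [9.000, -5.000]] (det J = -406.250).
Solving J·Δ = −F gives Δ = (-1.172, 0.090).
Then the next iterate is (x, y)₁ = (1.328, 1.090).

(1.328, 1.090)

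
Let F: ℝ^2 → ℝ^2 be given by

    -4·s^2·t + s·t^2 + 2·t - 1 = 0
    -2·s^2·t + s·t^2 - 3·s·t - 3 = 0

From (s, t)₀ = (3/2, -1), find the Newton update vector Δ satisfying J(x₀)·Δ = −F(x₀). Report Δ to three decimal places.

(-0.268, 0.402)

At (3/2, -1): F = (7.500, 7.500).
Jacobian J = [[-8·s·t + t^2, -4·s^2 + 2·s·t + 2], [-4·s·t + t^2 - 3·t, -2·s^2 + 2·s·t - 3·s]].
At the point, J = [[13.000, -10.000], [10.000, -12.000]] (det J = -56.000).
Solving J·Δ = −F gives Δ = (-0.268, 0.402).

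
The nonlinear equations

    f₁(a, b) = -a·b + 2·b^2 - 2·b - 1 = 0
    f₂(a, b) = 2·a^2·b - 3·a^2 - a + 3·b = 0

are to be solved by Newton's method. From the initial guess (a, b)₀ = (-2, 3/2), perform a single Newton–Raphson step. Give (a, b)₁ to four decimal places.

At (-2, 3/2): F = (3.5000, 6.5000).
Jacobian J = [[-b, -a + 4·b - 2], [4·a·b - 6·a - 1, 2·a^2 + 3]].
At the point, J = [[-1.5000, 6.0000], [-1.0000, 11.0000]] (det J = -10.5000).
Solving J·Δ = −F gives Δ = (-0.0476, -0.5952).
Then the next iterate is (a, b)₁ = (-2.0476, 0.9048).

(-2.0476, 0.9048)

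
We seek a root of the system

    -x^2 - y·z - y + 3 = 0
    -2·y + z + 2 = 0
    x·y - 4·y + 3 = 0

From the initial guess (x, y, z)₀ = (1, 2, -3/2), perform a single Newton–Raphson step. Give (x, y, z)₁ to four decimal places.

(0.8846, 0.9231, -0.1538)

At (1, 2, -3/2): F = (3.0000, -3.5000, -3.0000).
Jacobian J = [[-2·x, -z - 1, -y], [0, -2, 1], [y, x - 4, 0]].
At the point, J = [[-2.0000, 0.5000, -2.0000], [0.0000, -2.0000, 1.0000], [2.0000, -3.0000, 0.0000]] (det J = -13.0000).
Solving J·Δ = −F gives Δ = (-0.1154, -1.0769, 1.3462).
Then the next iterate is (x, y, z)₁ = (0.8846, 0.9231, -0.1538).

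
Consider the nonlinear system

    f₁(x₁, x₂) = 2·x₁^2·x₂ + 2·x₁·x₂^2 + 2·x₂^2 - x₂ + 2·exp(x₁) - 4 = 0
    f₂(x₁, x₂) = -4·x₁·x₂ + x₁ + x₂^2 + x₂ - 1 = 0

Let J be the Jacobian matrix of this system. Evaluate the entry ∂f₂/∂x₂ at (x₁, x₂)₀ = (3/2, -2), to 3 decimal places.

∂f₂/∂x₂ = -4·x₁ + 2·x₂ + 1.
At (3/2, -2) this is -9.000.

-9.000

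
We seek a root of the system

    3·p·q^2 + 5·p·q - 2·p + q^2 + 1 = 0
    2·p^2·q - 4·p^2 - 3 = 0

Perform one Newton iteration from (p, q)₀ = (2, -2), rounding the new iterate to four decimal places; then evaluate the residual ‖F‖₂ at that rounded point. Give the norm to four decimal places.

At (2, -2): F = (5.0000, -35.0000).
Jacobian J = [[3·q^2 + 5·q - 2, 6·p·q + 5·p + 2·q], [4·p·q - 8·p, 2·p^2]].
At the point, J = [[0.0000, -18.0000], [-32.0000, 8.0000]] (det J = -576.0000).
Solving J·Δ = −F gives Δ = (-1.0243, 0.2778).
Then the next iterate is (p, q)₁ = (0.9757, -1.7222).
Re-evaluating at (0.9757, -1.7222): F = (2.294519, -10.086998), so ‖F‖₂ = 10.3447.

10.3447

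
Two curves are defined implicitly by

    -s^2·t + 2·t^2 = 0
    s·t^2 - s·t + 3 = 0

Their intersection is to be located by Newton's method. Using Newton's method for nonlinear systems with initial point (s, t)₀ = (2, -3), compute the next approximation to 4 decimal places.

(1.5000, -1.5000)

At (2, -3): F = (30.0000, 27.0000).
Jacobian J = [[-2·s·t, -s^2 + 4·t], [t^2 - t, 2·s·t - s]].
At the point, J = [[12.0000, -16.0000], [12.0000, -14.0000]] (det J = 24.0000).
Solving J·Δ = −F gives Δ = (-0.5000, 1.5000).
Then the next iterate is (s, t)₁ = (1.5000, -1.5000).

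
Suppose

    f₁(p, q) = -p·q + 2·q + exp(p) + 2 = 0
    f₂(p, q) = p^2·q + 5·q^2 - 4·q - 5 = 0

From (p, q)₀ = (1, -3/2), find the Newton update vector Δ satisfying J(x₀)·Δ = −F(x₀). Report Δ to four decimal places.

At (1, -3/2): F = (3.218282, 10.7500).
Jacobian J = [[-q + exp(p), -p + 2], [2·p·q, p^2 + 10·q - 4]].
At the point, J = [[4.218282, 1.0000], [-3.0000, -18.0000]] (det J = -72.929073).
Solving J·Δ = −F gives Δ = (-0.9417, 0.7542).

(-0.9417, 0.7542)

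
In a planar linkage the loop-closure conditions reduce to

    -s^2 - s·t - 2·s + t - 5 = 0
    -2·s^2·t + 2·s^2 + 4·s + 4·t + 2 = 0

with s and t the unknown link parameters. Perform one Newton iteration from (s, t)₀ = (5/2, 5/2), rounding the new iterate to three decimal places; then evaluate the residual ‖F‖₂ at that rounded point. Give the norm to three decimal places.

At (5/2, 5/2): F = (-20.000, 3.250).
Jacobian J = [[-2·s - t - 2, -s + 1], [-4·s·t + 4·s + 4, -2·s^2 + 4]].
At the point, J = [[-9.500, -1.500], [-11.000, -8.500]] (det J = 64.250).
Solving J·Δ = −F gives Δ = (-2.722, 3.905).
Then the next iterate is (s, t)₁ = (-0.222, 6.405).
Re-evaluating at (-0.222, 6.405): F = (3.22163, 26.19924), so ‖F‖₂ = 26.397.

26.397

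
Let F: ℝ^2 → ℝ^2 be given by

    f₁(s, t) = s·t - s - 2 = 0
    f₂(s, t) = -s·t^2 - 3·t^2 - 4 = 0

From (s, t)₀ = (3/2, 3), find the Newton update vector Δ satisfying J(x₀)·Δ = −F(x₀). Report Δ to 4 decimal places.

(0.9815, -1.9753)

At (3/2, 3): F = (1.0000, -44.5000).
Jacobian J = [[t - 1, s], [-t^2, -2·s·t - 6·t]].
At the point, J = [[2.0000, 1.5000], [-9.0000, -27.0000]] (det J = -40.5000).
Solving J·Δ = −F gives Δ = (0.9815, -1.9753).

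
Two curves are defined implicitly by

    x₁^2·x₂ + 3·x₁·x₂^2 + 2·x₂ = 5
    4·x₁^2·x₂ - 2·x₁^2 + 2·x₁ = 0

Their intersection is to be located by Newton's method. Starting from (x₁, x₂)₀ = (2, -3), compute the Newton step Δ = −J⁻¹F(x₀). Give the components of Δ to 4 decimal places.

(-0.7710, 0.6478)

At (2, -3): F = (31.0000, -52.0000).
Jacobian J = [[2·x₁·x₂ + 3·x₂^2, x₁^2 + 6·x₁·x₂ + 2], [8·x₁·x₂ - 4·x₁ + 2, 4·x₁^2]].
At the point, J = [[15.0000, -30.0000], [-54.0000, 16.0000]] (det J = -1380.0000).
Solving J·Δ = −F gives Δ = (-0.7710, 0.6478).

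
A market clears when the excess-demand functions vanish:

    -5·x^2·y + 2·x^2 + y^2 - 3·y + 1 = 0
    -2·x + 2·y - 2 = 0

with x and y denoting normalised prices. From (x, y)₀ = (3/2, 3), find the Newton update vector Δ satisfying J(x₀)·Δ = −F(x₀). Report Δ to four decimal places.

(-0.5106, -1.0106)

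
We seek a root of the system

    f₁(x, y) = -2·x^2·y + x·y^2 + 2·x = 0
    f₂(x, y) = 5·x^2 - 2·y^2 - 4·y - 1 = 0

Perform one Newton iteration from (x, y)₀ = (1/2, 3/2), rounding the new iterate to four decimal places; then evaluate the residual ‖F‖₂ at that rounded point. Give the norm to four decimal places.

At (1/2, 3/2): F = (1.3750, -10.2500).
Jacobian J = [[-4·x·y + y^2 + 2, -2·x^2 + 2·x·y], [10·x, -4·y - 4]].
At the point, J = [[1.2500, 1.0000], [5.0000, -10.0000]] (det J = -17.5000).
Solving J·Δ = −F gives Δ = (-0.2000, -1.1250).
Then the next iterate is (x, y)₁ = (0.3000, 0.3750).
Re-evaluating at (0.3000, 0.3750): F = (0.574688, -2.331250), so ‖F‖₂ = 2.4010.

2.4010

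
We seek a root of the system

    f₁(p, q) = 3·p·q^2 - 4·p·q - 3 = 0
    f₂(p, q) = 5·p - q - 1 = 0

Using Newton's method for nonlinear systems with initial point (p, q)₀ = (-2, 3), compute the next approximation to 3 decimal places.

(0.872, 3.360)

At (-2, 3): F = (-33.000, -14.000).
Jacobian J = [[3·q^2 - 4·q, 6·p·q - 4·p], [5, -1]].
At the point, J = [[15.000, -28.000], [5.000, -1.000]] (det J = 125.000).
Solving J·Δ = −F gives Δ = (2.872, 0.360).
Then the next iterate is (p, q)₁ = (0.872, 3.360).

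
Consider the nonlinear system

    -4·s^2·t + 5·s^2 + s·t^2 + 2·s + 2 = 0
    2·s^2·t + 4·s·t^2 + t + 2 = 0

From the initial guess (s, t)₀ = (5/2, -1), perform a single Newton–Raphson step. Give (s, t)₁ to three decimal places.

(1.540, -0.345)

At (5/2, -1): F = (65.750, -1.500).
Jacobian J = [[-8·s·t + 10·s + t^2 + 2, -4·s^2 + 2·s·t], [4·s·t + 4·t^2, 2·s^2 + 8·s·t + 1]].
At the point, J = [[48.000, -30.000], [-6.000, -6.500]] (det J = -492.000).
Solving J·Δ = −F gives Δ = (-0.960, 0.655).
Then the next iterate is (s, t)₁ = (1.540, -0.345).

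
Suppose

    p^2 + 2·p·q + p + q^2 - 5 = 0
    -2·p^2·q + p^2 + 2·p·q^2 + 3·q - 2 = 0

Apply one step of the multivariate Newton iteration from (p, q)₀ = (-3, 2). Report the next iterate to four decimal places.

(-4.9670, -0.5165)

At (-3, 2): F = (-7.0000, -47.0000).
Jacobian J = [[2·p + 2·q + 1, 2·p + 2·q], [-4·p·q + 2·p + 2·q^2, -2·p^2 + 4·p·q + 3]].
At the point, J = [[-1.0000, -2.0000], [26.0000, -39.0000]] (det J = 91.0000).
Solving J·Δ = −F gives Δ = (-1.9670, -2.5165).
Then the next iterate is (p, q)₁ = (-4.9670, -0.5165).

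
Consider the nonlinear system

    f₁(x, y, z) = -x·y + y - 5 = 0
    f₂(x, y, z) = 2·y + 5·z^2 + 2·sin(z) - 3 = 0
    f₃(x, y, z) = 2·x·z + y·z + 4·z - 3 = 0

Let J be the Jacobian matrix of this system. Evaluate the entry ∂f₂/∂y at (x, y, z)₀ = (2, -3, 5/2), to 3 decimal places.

∂f₂/∂y = 2.
At (2, -3, 5/2) this is 2.000.

2.000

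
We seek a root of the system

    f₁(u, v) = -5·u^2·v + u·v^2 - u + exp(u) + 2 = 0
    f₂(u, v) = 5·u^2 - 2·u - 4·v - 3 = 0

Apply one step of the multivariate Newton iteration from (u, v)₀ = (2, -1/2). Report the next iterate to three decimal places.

At (2, -1/2): F = (17.88906, 15.000).
Jacobian J = [[-10·u·v + v^2 + exp(u) - 1, -5·u^2 + 2·u·v], [10·u - 2, -4]].
At the point, J = [[16.63906, -22.000], [18.000, -4.000]] (det J = 329.44378).
Solving J·Δ = −F gives Δ = (-0.784, 0.220).
Then the next iterate is (u, v)₁ = (1.216, -0.280).

(1.216, -0.280)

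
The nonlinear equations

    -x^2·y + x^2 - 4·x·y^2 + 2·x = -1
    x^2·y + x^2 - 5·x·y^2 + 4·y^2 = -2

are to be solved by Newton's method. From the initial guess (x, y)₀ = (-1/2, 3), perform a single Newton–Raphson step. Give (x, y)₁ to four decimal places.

At (-1/2, 3): F = (17.5000, 61.5000).
Jacobian J = [[-2·x·y + 2·x - 4·y^2 + 2, -x^2 - 8·x·y], [2·x·y + 2·x - 5·y^2, x^2 - 10·x·y + 8·y]].
At the point, J = [[-32.0000, 11.7500], [-49.0000, 39.2500]] (det J = -680.2500).
Solving J·Δ = −F gives Δ = (-0.0526, -1.6325).
Then the next iterate is (x, y)₁ = (-0.5526, 1.3675).

(-0.5526, 1.3675)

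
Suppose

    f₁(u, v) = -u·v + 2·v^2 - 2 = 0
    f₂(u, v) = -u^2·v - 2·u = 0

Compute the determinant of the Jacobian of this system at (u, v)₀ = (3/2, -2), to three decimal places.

J = [[-v, -u + 4·v], [-2·u·v - 2, -u^2]].
At the point, J = [[2.000, -9.500], [4.000, -2.250]].
det J = 33.500.

33.500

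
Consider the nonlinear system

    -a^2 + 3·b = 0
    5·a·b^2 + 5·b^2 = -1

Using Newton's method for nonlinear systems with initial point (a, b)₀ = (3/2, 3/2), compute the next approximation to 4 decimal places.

(1.4795, 0.7295)

At (3/2, 3/2): F = (2.2500, 29.1250).
Jacobian J = [[-2·a, 3], [5·b^2, 10·a·b + 10·b]].
At the point, J = [[-3.0000, 3.0000], [11.2500, 37.5000]] (det J = -146.2500).
Solving J·Δ = −F gives Δ = (-0.0205, -0.7705).
Then the next iterate is (a, b)₁ = (1.4795, 0.7295).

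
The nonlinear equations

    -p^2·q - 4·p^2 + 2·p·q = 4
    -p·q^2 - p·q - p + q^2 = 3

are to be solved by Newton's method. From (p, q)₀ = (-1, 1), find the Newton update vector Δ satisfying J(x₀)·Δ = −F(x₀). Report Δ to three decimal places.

(1.020, 0.412)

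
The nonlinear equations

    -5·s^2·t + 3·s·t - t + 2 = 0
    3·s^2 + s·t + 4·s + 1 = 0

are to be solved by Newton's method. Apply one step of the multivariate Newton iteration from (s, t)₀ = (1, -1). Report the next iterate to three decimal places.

At (1, -1): F = (5.000, 7.000).
Jacobian J = [[-10·s·t + 3·t, -5·s^2 + 3·s - 1], [6·s + t + 4, s]].
At the point, J = [[7.000, -3.000], [9.000, 1.000]] (det J = 34.000).
Solving J·Δ = −F gives Δ = (-0.765, -0.118).
Then the next iterate is (s, t)₁ = (0.235, -1.118).

(0.235, -1.118)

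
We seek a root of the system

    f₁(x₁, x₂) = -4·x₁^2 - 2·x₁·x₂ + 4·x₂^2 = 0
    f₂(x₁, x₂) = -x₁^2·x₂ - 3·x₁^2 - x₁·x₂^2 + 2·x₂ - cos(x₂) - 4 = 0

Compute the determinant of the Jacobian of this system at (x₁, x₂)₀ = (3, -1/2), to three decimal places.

-49.473

J = [[-8·x₁ - 2·x₂, -2·x₁ + 8·x₂], [-2·x₁·x₂ - 6·x₁ - x₂^2, -x₁^2 - 2·x₁·x₂ + sin(x₂) + 2]].
At the point, J = [[-23.000, -10.000], [-15.250, -4.47943]].
det J = -49.473.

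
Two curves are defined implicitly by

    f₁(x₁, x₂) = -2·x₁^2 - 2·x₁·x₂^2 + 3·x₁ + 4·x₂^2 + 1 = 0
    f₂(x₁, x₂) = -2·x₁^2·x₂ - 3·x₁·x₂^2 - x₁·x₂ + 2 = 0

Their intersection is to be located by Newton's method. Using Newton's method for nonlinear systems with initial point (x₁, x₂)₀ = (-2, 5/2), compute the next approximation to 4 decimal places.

(4.5714, 1.8214)

At (-2, 5/2): F = (37.0000, 24.5000).
Jacobian J = [[-4·x₁ - 2·x₂^2 + 3, -4·x₁·x₂ + 8·x₂], [-4·x₁·x₂ - 3·x₂^2 - x₂, -2·x₁^2 - 6·x₁·x₂ - x₁]].
At the point, J = [[-1.5000, 40.0000], [-1.2500, 24.0000]] (det J = 14.0000).
Solving J·Δ = −F gives Δ = (6.5714, -0.6786).
Then the next iterate is (x₁, x₂)₁ = (4.5714, 1.8214).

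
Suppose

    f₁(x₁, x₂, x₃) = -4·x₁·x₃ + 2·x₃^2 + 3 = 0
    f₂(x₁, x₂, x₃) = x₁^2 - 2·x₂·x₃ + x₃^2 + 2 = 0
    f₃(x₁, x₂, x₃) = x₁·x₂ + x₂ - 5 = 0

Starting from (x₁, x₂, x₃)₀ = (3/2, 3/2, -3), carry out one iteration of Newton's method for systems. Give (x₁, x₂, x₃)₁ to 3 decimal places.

(2.371, 1.477, -0.253)

At (3/2, 3/2, -3): F = (39.000, 22.250, -1.250).
Jacobian J = [[-4·x₃, 0, -4·x₁ + 4·x₃], [2·x₁, -2·x₃, -2·x₂ + 2·x₃], [x₂, x₁ + 1, 0]].
At the point, J = [[12.000, 0.000, -18.000], [3.000, 6.000, -9.000], [1.500, 2.500, 0.000]] (det J = 297.000).
Solving J·Δ = −F gives Δ = (0.871, -0.023, 2.747).
Then the next iterate is (x₁, x₂, x₃)₁ = (2.371, 1.477, -0.253).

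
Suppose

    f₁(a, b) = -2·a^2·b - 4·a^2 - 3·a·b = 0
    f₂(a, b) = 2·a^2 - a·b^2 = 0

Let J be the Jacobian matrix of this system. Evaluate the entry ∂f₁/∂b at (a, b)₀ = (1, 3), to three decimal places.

-5.000

∂f₁/∂b = -2·a^2 - 3·a.
At (1, 3) this is -5.000.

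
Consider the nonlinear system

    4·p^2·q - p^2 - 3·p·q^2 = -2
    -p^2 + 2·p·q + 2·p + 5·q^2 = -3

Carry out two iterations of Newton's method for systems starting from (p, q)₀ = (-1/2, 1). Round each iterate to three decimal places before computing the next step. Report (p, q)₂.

(0.407, -2.222)

At (-1/2, 1): F = (4.250, 5.750).
Jacobian J = [[8·p·q - 2·p - 3·q^2, 4·p^2 - 6·p·q], [-2·p + 2·q + 2, 2·p + 10·q]].
At the point, J = [[-6.000, 4.000], [5.000, 9.000]] (det J = -74.000).
Solving J·Δ = −F gives Δ = (0.206, -0.753).
Then the next iterate is (p, q)₁ = (-0.294, 0.247).
Round to (-0.294, 0.247) and repeat: F = (2.05277, 2.48537), J = [[-0.17597, 0.78145], [3.082, 1.882]].
Δ = (0.701, -2.469), so (p, q)₂ = (0.407, -2.222).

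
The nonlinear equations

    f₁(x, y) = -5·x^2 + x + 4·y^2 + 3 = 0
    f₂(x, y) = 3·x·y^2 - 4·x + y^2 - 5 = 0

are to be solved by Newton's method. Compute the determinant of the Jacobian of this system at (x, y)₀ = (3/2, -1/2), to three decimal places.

64.000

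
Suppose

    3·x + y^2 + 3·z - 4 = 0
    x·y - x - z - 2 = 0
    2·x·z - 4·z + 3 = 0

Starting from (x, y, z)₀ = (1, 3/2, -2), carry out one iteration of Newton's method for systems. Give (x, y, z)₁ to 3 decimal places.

At (1, 3/2, -2): F = (-4.750, 0.500, 7.000).
Jacobian J = [[3, 2·y, 3], [y - 1, x, -1], [2·z, 0, 2·x - 4]].
At the point, J = [[3.000, 3.000, 3.000], [0.500, 1.000, -1.000], [-4.000, 0.000, -2.000]] (det J = 21.000).
Solving J·Δ = −F gives Δ = (1.405, -0.512, 0.690).
Then the next iterate is (x, y, z)₁ = (2.405, 0.988, -1.310).

(2.405, 0.988, -1.310)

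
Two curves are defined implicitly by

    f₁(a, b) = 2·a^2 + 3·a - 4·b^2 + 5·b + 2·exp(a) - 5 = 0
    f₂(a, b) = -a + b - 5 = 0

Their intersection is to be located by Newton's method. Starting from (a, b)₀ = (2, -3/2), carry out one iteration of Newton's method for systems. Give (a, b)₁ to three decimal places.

(-1.548, 3.452)

At (2, -3/2): F = (7.27811, -8.500).
Jacobian J = [[4·a + 2·exp(a) + 3, -8·b + 5], [-1, 1]].
At the point, J = [[25.77811, 17.000], [-1.000, 1.000]] (det J = 42.77811).
Solving J·Δ = −F gives Δ = (-3.548, 4.952).
Then the next iterate is (a, b)₁ = (-1.548, 3.452).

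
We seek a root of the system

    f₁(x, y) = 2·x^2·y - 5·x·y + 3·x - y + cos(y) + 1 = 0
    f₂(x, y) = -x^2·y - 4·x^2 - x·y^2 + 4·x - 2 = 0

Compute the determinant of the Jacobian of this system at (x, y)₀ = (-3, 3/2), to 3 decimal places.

-1077.337

J = [[4·x·y - 5·y + 3, 2·x^2 - 5·x - sin(y) - 1], [-2·x·y - 8·x - y^2 + 4, -x^2 - 2·x·y]].
At the point, J = [[-22.500, 31.00251], [34.750, 0.000]].
det J = -1077.337.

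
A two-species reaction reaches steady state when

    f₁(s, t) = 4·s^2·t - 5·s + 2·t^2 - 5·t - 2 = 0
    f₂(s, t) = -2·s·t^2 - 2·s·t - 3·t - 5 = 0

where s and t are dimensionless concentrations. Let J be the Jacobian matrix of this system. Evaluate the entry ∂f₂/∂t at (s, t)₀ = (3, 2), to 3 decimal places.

∂f₂/∂t = -4·s·t - 2·s - 3.
At (3, 2) this is -33.000.

-33.000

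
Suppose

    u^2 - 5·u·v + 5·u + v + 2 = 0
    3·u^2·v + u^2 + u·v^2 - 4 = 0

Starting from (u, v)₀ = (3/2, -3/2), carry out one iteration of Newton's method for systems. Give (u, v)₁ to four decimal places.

At (3/2, -3/2): F = (21.5000, -8.5000).
Jacobian J = [[2·u - 5·v + 5, -5·u + 1], [6·u·v + 2·u + v^2, 3·u^2 + 2·u·v]].
At the point, J = [[15.5000, -6.5000], [-8.2500, 2.2500]] (det J = -18.7500).
Solving J·Δ = −F gives Δ = (-0.3667, 2.4333).
Then the next iterate is (u, v)₁ = (1.1333, 0.9333).

(1.1333, 0.9333)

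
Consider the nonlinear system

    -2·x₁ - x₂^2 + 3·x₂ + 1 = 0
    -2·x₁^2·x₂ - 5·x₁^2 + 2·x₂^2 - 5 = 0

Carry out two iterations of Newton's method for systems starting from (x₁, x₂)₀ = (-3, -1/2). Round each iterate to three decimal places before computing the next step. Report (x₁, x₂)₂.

(0.613, -0.263)

At (-3, -1/2): F = (5.250, -40.500).
Jacobian J = [[-2, -2·x₂ + 3], [-4·x₁·x₂ - 10·x₁, -2·x₁^2 + 4·x₂]].
At the point, J = [[-2.000, 4.000], [24.000, -20.000]] (det J = -56.000).
Solving J·Δ = −F gives Δ = (1.018, -0.804).
Then the next iterate is (x₁, x₂)₁ = (-1.982, -1.304).
Round to (-1.982, -1.304) and repeat: F = (-0.64842, -10.99572), J = [[-2.000, 5.608], [9.48189, -13.07265]].
Δ = (2.595, 1.041), so (x₁, x₂)₂ = (0.613, -0.263).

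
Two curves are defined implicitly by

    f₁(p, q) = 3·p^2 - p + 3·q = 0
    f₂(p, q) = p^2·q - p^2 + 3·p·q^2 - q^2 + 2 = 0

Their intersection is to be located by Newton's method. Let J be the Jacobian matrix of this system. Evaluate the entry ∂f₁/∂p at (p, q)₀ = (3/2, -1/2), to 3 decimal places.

8.000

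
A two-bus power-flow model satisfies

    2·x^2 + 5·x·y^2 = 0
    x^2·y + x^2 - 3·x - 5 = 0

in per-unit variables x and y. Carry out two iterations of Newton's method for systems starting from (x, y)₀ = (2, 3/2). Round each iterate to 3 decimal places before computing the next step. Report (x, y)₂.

At (2, 3/2): F = (30.500, -1.000).
Jacobian J = [[4·x + 5·y^2, 10·x·y], [2·x·y + 2·x - 3, x^2]].
At the point, J = [[19.250, 30.000], [7.000, 4.000]] (det J = -133.000).
Solving J·Δ = −F gives Δ = (1.143, -1.750).
Then the next iterate is (x, y)₁ = (3.143, -0.250).
Round to (3.143, -0.250) and repeat: F = (20.73909, -7.02016), J = [[12.88450, -7.85750], [1.71450, 9.87845]].
Δ = (-1.064, 0.895), so (x, y)₂ = (2.079, 0.645).

(2.079, 0.645)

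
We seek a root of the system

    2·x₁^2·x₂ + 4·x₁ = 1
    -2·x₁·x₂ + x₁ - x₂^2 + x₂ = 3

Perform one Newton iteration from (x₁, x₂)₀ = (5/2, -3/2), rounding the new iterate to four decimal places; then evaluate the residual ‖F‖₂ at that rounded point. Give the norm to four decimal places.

2.4387

At (5/2, -3/2): F = (-9.7500, 3.2500).
Jacobian J = [[4·x₁·x₂ + 4, 2·x₁^2], [-2·x₂ + 1, -2·x₁ - 2·x₂ + 1]].
At the point, J = [[-11.0000, 12.5000], [4.0000, -1.0000]] (det J = -39.0000).
Solving J·Δ = −F gives Δ = (-0.7917, 0.0833).
Then the next iterate is (x₁, x₂)₁ = (1.7083, -1.4167).
Re-evaluating at (1.7083, -1.4167): F = (-2.435480, 0.124858), so ‖F‖₂ = 2.4387.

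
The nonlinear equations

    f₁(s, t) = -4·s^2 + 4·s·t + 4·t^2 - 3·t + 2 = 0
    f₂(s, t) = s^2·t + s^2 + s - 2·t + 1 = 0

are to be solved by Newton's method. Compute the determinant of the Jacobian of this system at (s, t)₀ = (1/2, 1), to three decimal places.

-21.000

J = [[-8·s + 4·t, 4·s + 8·t - 3], [2·s·t + 2·s + 1, s^2 - 2]].
At the point, J = [[0.000, 7.000], [3.000, -1.750]].
det J = -21.000.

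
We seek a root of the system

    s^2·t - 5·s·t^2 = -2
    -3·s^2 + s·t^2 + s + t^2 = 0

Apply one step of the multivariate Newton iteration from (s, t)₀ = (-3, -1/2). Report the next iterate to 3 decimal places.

(-1.483, 0.151)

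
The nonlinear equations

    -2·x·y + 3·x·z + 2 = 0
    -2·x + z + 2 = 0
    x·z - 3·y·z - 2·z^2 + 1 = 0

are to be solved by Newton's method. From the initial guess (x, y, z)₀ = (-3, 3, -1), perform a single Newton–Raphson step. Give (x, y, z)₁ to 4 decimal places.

(3.0000, 14.6667, 4.0000)

At (-3, 3, -1): F = (29.0000, 7.0000, 11.0000).
Jacobian J = [[-2·y + 3·z, -2·x, 3·x], [-2, 0, 1], [z, -3·z, x - 3·y - 4·z]].
At the point, J = [[-9.0000, 6.0000, -9.0000], [-2.0000, 0.0000, 1.0000], [-1.0000, 3.0000, -8.0000]] (det J = -21.0000).
Solving J·Δ = −F gives Δ = (6.0000, 11.6667, 5.0000).
Then the next iterate is (x, y, z)₁ = (3.0000, 14.6667, 4.0000).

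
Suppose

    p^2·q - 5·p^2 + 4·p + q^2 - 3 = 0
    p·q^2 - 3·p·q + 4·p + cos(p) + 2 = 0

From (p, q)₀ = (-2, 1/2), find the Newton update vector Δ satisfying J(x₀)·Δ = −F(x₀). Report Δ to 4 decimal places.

(1.3689, -0.2733)

At (-2, 1/2): F = (-28.7500, -3.916147).
Jacobian J = [[2·p·q - 10·p + 4, p^2 + 2·q], [q^2 - 3·q - sin(p) + 4, 2·p·q - 3·p]].
At the point, J = [[22.0000, 5.0000], [3.659297, 4.0000]] (det J = 69.703513).
Solving J·Δ = −F gives Δ = (1.3689, -0.2733).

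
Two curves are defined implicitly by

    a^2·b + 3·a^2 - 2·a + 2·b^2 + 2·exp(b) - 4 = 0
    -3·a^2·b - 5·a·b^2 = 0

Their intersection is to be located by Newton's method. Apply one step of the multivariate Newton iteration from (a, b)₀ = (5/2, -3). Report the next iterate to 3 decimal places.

(4.225, -2.000)

At (5/2, -3): F = (9.09957, -56.250).
Jacobian J = [[2·a·b + 6·a - 2, a^2 + 4·b + 2·exp(b)], [-6·a·b - 5·b^2, -3·a^2 - 10·a·b]].
At the point, J = [[-2.000, -5.65043], [0.000, 56.250]] (det J = -112.500).
Solving J·Δ = −F gives Δ = (1.725, 1.000).
Then the next iterate is (a, b)₁ = (4.225, -2.000).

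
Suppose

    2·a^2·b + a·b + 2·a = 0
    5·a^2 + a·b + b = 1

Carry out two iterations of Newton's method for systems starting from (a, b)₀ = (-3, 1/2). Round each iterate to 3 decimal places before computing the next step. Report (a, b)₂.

At (-3, 1/2): F = (1.500, 43.000).
Jacobian J = [[4·a·b + b + 2, 2·a^2 + a], [10·a + b, a + 1]].
At the point, J = [[-3.500, 15.000], [-29.500, -2.000]] (det J = 449.500).
Solving J·Δ = −F gives Δ = (1.442, 0.236).
Then the next iterate is (a, b)₁ = (-1.558, 0.736).
Round to (-1.558, 0.736) and repeat: F = (-0.68961, 10.72613), J = [[-1.85075, 3.29673], [-14.844, -0.558]].
Δ = (0.700, 0.602), so (a, b)₂ = (-0.858, 1.338).

(-0.858, 1.338)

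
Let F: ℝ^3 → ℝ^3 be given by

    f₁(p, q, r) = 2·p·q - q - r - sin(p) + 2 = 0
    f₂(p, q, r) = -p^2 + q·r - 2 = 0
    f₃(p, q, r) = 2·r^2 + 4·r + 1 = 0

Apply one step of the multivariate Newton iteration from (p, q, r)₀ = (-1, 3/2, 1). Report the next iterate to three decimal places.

At (-1, 3/2, 1): F = (-2.65853, -1.500, 7.000).
Jacobian J = [[2·q - cos(p), 2·p - 1, -1], [-2·p, r, q], [0, 0, 4·r + 4]].
At the point, J = [[2.45970, -3.000, -1.000], [2.000, 1.000, 1.500], [0.000, 0.000, 8.000]] (det J = 67.67758).
Solving J·Δ = −F gives Δ = (1.208, 0.396, -0.875).
Then the next iterate is (p, q, r)₁ = (0.208, 1.896, 0.125).

(0.208, 1.896, 0.125)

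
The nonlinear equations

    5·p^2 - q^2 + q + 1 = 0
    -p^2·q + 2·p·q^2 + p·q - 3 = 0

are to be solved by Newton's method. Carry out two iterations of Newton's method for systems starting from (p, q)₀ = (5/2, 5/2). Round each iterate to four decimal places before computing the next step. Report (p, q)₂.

At (5/2, 5/2): F = (28.5000, 18.8750).
Jacobian J = [[10·p, -2·q + 1], [-2·p·q + 2·q^2 + q, -p^2 + 4·p·q + p]].
At the point, J = [[25.0000, -4.0000], [2.5000, 21.2500]] (det J = 541.2500).
Solving J·Δ = −F gives Δ = (-1.2584, -0.7402).
Then the next iterate is (p, q)₁ = (1.2416, 1.7598).
Round to (1.2416, 1.7598) and repeat: F = (7.370757, 4.162324), J = [[12.4160, -2.5196], [3.583657, 8.439900]].
Δ = (-0.6387, -0.2220), so (p, q)₂ = (0.6029, 1.5378).

(0.6029, 1.5378)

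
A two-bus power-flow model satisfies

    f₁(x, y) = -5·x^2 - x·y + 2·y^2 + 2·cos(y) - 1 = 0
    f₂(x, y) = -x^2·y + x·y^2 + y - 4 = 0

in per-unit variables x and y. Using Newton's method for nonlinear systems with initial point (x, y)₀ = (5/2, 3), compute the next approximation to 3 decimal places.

At (5/2, 3): F = (-23.72998, 2.750).
Jacobian J = [[-10·x - y, -x + 4·y - 2·sin(y)], [-2·x·y + y^2, -x^2 + 2·x·y + 1]].
At the point, J = [[-28.000, 9.21776], [-6.000, 9.750]] (det J = -217.69344).
Solving J·Δ = −F gives Δ = (-1.179, -1.008).
Then the next iterate is (x, y)₁ = (1.321, 1.992).

(1.321, 1.992)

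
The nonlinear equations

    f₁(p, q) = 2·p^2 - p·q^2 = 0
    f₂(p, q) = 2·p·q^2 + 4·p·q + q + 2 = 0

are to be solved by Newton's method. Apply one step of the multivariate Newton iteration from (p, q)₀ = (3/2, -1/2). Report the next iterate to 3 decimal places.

(0.802, -0.574)

At (3/2, -1/2): F = (4.125, -0.750).
Jacobian J = [[4·p - q^2, -2·p·q], [2·q^2 + 4·q, 4·p·q + 4·p + 1]].
At the point, J = [[5.750, 1.500], [-1.500, 4.000]] (det J = 25.250).
Solving J·Δ = −F gives Δ = (-0.698, -0.074).
Then the next iterate is (p, q)₁ = (0.802, -0.574).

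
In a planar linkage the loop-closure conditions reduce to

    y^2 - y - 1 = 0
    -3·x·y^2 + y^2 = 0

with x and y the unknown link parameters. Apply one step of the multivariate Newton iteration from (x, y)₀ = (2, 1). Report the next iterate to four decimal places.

(-3.0000, 2.0000)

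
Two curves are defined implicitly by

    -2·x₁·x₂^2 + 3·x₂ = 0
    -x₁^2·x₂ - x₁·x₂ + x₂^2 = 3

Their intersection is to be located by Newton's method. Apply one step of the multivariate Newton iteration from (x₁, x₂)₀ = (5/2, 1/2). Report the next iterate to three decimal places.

At (5/2, 1/2): F = (0.250, -7.125).
Jacobian J = [[-2·x₂^2, -4·x₁·x₂ + 3], [-2·x₁·x₂ - x₂, -x₁^2 - x₁ + 2·x₂]].
At the point, J = [[-0.500, -2.000], [-3.000, -7.750]] (det J = -2.125).
Solving J·Δ = −F gives Δ = (-7.618, 2.029).
Then the next iterate is (x₁, x₂)₁ = (-5.118, 2.529).

(-5.118, 2.529)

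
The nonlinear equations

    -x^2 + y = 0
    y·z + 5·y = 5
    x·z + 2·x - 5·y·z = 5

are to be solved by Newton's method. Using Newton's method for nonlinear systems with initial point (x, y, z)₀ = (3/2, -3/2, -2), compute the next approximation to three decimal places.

At (3/2, -3/2, -2): F = (-3.750, -9.500, -20.000).
Jacobian J = [[-2·x, 1, 0], [0, z + 5, y], [z + 2, -5·z, x - 5·y]].
At the point, J = [[-3.000, 1.000, 0.000], [0.000, 3.000, -1.500], [0.000, 10.000, 9.000]] (det J = -126.000).
Solving J·Δ = −F gives Δ = (-0.333, 2.750, -0.833).
Then the next iterate is (x, y, z)₁ = (1.167, 1.250, -2.833).

(1.167, 1.250, -2.833)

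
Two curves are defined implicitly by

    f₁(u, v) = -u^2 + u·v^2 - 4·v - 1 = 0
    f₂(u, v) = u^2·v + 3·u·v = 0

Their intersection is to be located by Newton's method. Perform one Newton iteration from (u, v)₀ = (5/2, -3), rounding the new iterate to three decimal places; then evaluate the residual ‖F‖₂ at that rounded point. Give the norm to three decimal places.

14.625

At (5/2, -3): F = (27.250, -41.250).
Jacobian J = [[-2·u + v^2, 2·u·v - 4], [2·u·v + 3·v, u^2 + 3·u]].
At the point, J = [[4.000, -19.000], [-24.000, 13.750]] (det J = -401.000).
Solving J·Δ = −F gives Δ = (-1.020, 1.219).
Then the next iterate is (u, v)₁ = (1.480, -1.781).
Re-evaluating at (1.480, -1.781): F = (8.62810, -11.80874), so ‖F‖₂ = 14.625.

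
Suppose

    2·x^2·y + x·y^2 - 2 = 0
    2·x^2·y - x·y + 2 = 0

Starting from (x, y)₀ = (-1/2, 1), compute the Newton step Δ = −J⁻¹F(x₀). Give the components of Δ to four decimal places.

(-0.2000, -3.6000)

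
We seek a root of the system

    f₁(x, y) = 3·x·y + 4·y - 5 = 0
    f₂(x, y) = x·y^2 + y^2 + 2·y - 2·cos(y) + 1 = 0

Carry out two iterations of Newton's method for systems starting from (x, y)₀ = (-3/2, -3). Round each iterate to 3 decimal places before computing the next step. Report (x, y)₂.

(-8.008, 0.921)

At (-3/2, -3): F = (-3.500, -7.52002).
Jacobian J = [[3·y, 3·x + 4], [y^2, 2·x·y + 2·y + 2·sin(y) + 2]].
At the point, J = [[-9.000, -0.500], [9.000, 4.71776]] (det J = -37.95984).
Solving J·Δ = −F gives Δ = (-0.534, 2.613).
Then the next iterate is (x, y)₁ = (-2.034, -0.387).
Round to (-2.034, -0.387) and repeat: F = (-4.18653, -1.78095), J = [[-1.161, -2.102], [0.14977, 2.04549]].
Δ = (-5.974, 1.308), so (x, y)₂ = (-8.008, 0.921).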